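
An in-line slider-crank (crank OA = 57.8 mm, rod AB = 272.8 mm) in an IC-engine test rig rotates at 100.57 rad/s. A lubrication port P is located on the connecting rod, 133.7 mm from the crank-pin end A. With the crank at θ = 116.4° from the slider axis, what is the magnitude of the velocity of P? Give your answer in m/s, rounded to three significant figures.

5.13

ω = 100.6 rad/s.  Crank-pin speed |V_A| = rω = 5.8129 m/s, perpendicular to OA.
Rod angle: sinφ = −(r/L) sinθ ⇒ φ = -10.940°; ω_rod = −rω cosθ/√(L²−r²sin²θ) = +9.6499 rad/s.
V_P = V_A + ω_rod × AP, with AP = 0.1337 m along the rod.
Components: V_Px = −rω sinθ − a·ω_rod·sinφ = -4.9619 m/s;  V_Py = rω cosθ + a·ω_rod·cosφ = -1.3179 m/s.
|V_P| = √(V_Px² + V_Py²) = 5.1339 m/s.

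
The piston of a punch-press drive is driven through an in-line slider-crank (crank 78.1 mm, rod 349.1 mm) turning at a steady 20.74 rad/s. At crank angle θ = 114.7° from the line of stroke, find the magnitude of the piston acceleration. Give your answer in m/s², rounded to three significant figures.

ω = 20.74 rad/s
x(θ) = r cosθ + √(L² − r² sin²θ); with ω constant, a = ω²·d²x/dθ².
d²x/dθ² = −r cosθ − r²(cos2θ)/√u − r⁴ sin²2θ/(4u^{3/2}),  u = L² − r² sin²θ = 0.116836 m².
Substituting r = 0.0781 m, L = 0.3491 m, θ = 114.7°: d²x/dθ² = +0.044114 m.
a = ω²·d²x/dθ² = (20.74)²·(+0.044114) = +18.976 m/s²;  |a| = 18.976 m/s².

19.0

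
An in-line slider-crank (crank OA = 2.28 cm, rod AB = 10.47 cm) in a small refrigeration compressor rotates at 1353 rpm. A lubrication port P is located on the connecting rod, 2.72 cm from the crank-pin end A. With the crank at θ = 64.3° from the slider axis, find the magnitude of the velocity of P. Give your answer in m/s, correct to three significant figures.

3.16

ω = 141.7 rad/s.  Crank-pin speed |V_A| = rω = 3.2304 m/s, perpendicular to OA.
Rod angle: sinφ = −(r/L) sinθ ⇒ φ = -11.316°; ω_rod = −rω cosθ/√(L²−r²sin²θ) = -13.645 rad/s.
V_P = V_A + ω_rod × AP, with AP = 0.0272 m along the rod.
Components: V_Px = −rω sinθ − a·ω_rod·sinφ = -2.9837 m/s;  V_Py = rω cosθ + a·ω_rod·cosφ = +1.037 m/s.
|V_P| = √(V_Px² + V_Py²) = 3.1588 m/s.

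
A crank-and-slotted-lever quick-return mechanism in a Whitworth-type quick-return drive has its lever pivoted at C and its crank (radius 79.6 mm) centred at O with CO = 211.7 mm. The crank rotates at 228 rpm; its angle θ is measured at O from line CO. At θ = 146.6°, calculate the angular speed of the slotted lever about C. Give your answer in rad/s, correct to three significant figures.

ω = 23.88 rad/s (from 228 rpm).
Crank pin A relative to C: A = (d + r cosθ, r sinθ); lever angle φ = atan2(r sinθ, d + r cosθ).
Differentiating tanφ: φ̇ = rω(d cosθ + r)/(d² + r² + 2dr cosθ).
d² + r² + 2dr cosθ = |CA|² = 0.0230165 m²;  d cosθ + r = -0.097137 m.
|ω_lever| = |0.0796·23.88·-0.097137| / 0.0230165 = 8.0209 rad/s.

8.02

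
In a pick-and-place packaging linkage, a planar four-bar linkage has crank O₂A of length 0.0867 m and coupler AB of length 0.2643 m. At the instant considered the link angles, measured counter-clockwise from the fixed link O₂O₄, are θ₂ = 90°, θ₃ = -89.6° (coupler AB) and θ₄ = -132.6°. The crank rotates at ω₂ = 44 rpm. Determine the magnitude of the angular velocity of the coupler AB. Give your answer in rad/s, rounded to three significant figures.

ω₂ = 4.608 rad/s (from 44 rpm).
Differentiating the loop-closure r₂e^{iθ₂}+r₃e^{iθ₃}=r₁+r₄e^{iθ₄} gives r₂ω₂e^{iθ₂}+r₃ω₃e^{iθ₃}=r₄ω₄e^{iθ₄}.
Eliminating the other unknown: ω₃ = r₂ω₂ sin(θ₄−θ₂) / [r₃ sin(θ₃−θ₄)].
Numerator sine = +0.67688; denominator sine = +0.68200.
Result = 0.0867·4.608·(+0.67688) / (0.2643·(+0.68200)) = +1.5001 rad/s; magnitude 1.5001 rad/s.

1.50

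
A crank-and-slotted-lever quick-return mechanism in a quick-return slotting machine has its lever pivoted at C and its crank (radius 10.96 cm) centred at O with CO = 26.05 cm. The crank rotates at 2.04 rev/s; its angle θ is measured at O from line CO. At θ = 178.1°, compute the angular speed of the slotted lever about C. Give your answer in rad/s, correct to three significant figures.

9.29

ω = 12.82 rad/s (from 2.04 rev/s).
Crank pin A relative to C: A = (d + r cosθ, r sinθ); lever angle φ = atan2(r sinθ, d + r cosθ).
Differentiating tanφ: φ̇ = rω(d cosθ + r)/(d² + r² + 2dr cosθ).
d² + r² + 2dr cosθ = |CA|² = 0.0228022 m²;  d cosθ + r = -0.15076 m.
|ω_lever| = |0.1096·12.82·-0.15076| / 0.0228022 = 9.288 rad/s.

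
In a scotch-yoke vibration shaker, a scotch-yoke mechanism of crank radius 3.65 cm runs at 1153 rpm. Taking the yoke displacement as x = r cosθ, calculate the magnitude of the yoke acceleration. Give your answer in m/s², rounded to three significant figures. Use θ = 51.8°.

329

ω = 120.7 rad/s (from 1153 rpm).
x = r cosθ ⇒ ẍ = −rω² cosθ (ω constant).
|a| = rω²|cosθ| = 0.0365·(120.7)²·|cos 51.8°| = 329.07 m/s².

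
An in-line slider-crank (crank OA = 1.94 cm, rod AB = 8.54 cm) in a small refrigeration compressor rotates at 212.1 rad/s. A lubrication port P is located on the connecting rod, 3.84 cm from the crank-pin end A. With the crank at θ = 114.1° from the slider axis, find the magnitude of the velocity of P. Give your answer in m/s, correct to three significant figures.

3.71

ω = 212.1 rad/s.  Crank-pin speed |V_A| = rω = 4.1147 m/s, perpendicular to OA.
Rod angle: sinφ = −(r/L) sinθ ⇒ φ = -11.968°; ω_rod = −rω cosθ/√(L²−r²sin²θ) = +20.111 rad/s.
V_P = V_A + ω_rod × AP, with AP = 0.0384 m along the rod.
Components: V_Px = −rω sinθ − a·ω_rod·sinφ = -3.5959 m/s;  V_Py = rω cosθ + a·ω_rod·cosφ = -0.92469 m/s.
|V_P| = √(V_Px² + V_Py²) = 3.7129 m/s.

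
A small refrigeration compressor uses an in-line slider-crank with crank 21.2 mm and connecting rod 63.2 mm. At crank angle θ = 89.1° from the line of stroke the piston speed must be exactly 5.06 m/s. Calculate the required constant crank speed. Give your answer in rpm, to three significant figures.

For an in-line slider-crank, |v_piston| = rω|sinθ|·[1 + r cosθ/√(L² − r² sin²θ)].
With r = 0.0212 m, L = 0.0632 m, θ = 89.1°: the bracketed kinematic factor |dx/dθ| = 0.021316 m.
ω = v/|dx/dθ| = 5.06/0.021316 = 237.38 rad/s.
N = 60ω/(2π) = 2266.8 rpm.

2270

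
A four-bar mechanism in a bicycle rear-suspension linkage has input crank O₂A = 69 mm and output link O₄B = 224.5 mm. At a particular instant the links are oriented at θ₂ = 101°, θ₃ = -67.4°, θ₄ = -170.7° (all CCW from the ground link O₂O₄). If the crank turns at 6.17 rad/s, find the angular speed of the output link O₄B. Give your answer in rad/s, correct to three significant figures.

0.392

ω₂ = 6.17 rad/s
Differentiating the loop-closure r₂e^{iθ₂}+r₃e^{iθ₃}=r₁+r₄e^{iθ₄} gives r₂ω₂e^{iθ₂}+r₃ω₃e^{iθ₃}=r₄ω₄e^{iθ₄}.
Eliminating the other unknown: ω₄ = r₂ω₂ sin(θ₂−θ₃) / [r₄ sin(θ₄−θ₃)].
Numerator sine = +0.20108; denominator sine = -0.97318.
Result = 0.069·6.17·(+0.20108) / (0.2245·(-0.97318)) = -0.39182 rad/s; magnitude 0.39182 rad/s.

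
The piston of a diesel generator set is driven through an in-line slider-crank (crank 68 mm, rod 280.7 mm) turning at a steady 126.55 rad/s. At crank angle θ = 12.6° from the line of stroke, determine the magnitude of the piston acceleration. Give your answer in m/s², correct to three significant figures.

ω = 126.5 rad/s
x(θ) = r cosθ + √(L² − r² sin²θ); with ω constant, a = ω²·d²x/dθ².
d²x/dθ² = −r cosθ − r²(cos2θ)/√u − r⁴ sin²2θ/(4u^{3/2}),  u = L² − r² sin²θ = 0.0785725 m².
Substituting r = 0.068 m, L = 0.2807 m, θ = 12.6°: d²x/dθ² = -0.081333 m.
a = ω²·d²x/dθ² = (126.5)²·(-0.081333) = -1302.5 m/s²;  |a| = 1302.5 m/s².

1300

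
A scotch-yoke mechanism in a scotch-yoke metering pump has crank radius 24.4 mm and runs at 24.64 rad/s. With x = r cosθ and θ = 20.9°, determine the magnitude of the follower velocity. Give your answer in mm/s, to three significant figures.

ω = 24.64 rad/s
x = r cosθ ⇒ ẋ = −rω sinθ.
|v| = rω|sinθ| = 0.0244·24.64·|sin 20.9°| = 0.21448 m/s = 214.48 mm/s.

214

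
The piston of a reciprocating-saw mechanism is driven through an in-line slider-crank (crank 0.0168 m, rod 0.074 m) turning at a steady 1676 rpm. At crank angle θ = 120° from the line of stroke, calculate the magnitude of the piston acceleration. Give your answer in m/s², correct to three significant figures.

317

ω = 2π·1676/60 = 175.5 rad/s
x(θ) = r cosθ + √(L² − r² sin²θ); with ω constant, a = ω²·d²x/dθ².
d²x/dθ² = −r cosθ − r²(cos2θ)/√u − r⁴ sin²2θ/(4u^{3/2}),  u = L² − r² sin²θ = 0.00526432 m².
Substituting r = 0.0168 m, L = 0.074 m, θ = 120°: d²x/dθ² = +0.010306 m.
a = ω²·d²x/dθ² = (175.5)²·(+0.010306) = +317.46 m/s²;  |a| = 317.46 m/s².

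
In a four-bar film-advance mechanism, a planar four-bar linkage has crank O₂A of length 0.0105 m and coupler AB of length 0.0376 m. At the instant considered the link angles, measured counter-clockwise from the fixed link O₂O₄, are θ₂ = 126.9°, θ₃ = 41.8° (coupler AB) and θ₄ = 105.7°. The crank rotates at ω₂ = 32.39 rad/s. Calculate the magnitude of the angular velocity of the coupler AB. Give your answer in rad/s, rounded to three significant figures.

ω₂ = 32.39 rad/s
Differentiating the loop-closure r₂e^{iθ₂}+r₃e^{iθ₃}=r₁+r₄e^{iθ₄} gives r₂ω₂e^{iθ₂}+r₃ω₃e^{iθ₃}=r₄ω₄e^{iθ₄}.
Eliminating the other unknown: ω₃ = r₂ω₂ sin(θ₄−θ₂) / [r₃ sin(θ₃−θ₄)].
Numerator sine = -0.36162; denominator sine = -0.89803.
Result = 0.0105·32.39·(-0.36162) / (0.0376·(-0.89803)) = +3.6423 rad/s; magnitude 3.6423 rad/s.

3.64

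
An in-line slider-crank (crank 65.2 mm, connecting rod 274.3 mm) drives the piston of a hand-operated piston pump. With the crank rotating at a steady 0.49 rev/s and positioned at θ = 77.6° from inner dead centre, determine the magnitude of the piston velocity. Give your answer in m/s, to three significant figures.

0.206

ω = 2π·0.49 = 3.079 rad/s
For an in-line slider-crank, x = r cosθ + √(L² − r² sin²θ), so v = −rω sinθ·[1 + r cosθ/√(L² − r² sin²θ)].
With r = 0.0652 m, L = 0.2743 m, θ = 77.6°: √(L² − r² sin²θ) = 0.26681 m.
v = −0.0652·3.079·0.97667·[1 + 0.0652·0.21474/0.26681] = -0.20634 m/s.
|v| = 0.20634 m/s.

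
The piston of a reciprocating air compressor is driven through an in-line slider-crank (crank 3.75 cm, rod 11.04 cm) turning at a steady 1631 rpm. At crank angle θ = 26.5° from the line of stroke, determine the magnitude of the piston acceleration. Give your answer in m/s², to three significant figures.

1210

ω = 2π·1631/60 = 170.8 rad/s
x(θ) = r cosθ + √(L² − r² sin²θ); with ω constant, a = ω²·d²x/dθ².
d²x/dθ² = −r cosθ − r²(cos2θ)/√u − r⁴ sin²2θ/(4u^{3/2}),  u = L² − r² sin²θ = 0.0119082 m².
Substituting r = 0.0375 m, L = 0.1104 m, θ = 26.5°: d²x/dθ² = -0.041558 m.
a = ω²·d²x/dθ² = (170.8)²·(-0.041558) = -1212.3 m/s²;  |a| = 1212.3 m/s².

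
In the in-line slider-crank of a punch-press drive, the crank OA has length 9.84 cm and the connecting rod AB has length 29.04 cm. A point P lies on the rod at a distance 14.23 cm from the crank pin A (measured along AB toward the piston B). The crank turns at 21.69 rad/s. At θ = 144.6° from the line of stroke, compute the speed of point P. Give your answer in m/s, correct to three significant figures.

1.39

ω = 21.69 rad/s.  Crank-pin speed |V_A| = rω = 2.1343 m/s, perpendicular to OA.
Rod angle: sinφ = −(r/L) sinθ ⇒ φ = -11.320°; ω_rod = −rω cosθ/√(L²−r²sin²θ) = +6.1096 rad/s.
V_P = V_A + ω_rod × AP, with AP = 0.1423 m along the rod.
Components: V_Px = −rω sinθ − a·ω_rod·sinφ = -1.0657 m/s;  V_Py = rω cosθ + a·ω_rod·cosφ = -0.88724 m/s.
|V_P| = √(V_Px² + V_Py²) = 1.3867 m/s.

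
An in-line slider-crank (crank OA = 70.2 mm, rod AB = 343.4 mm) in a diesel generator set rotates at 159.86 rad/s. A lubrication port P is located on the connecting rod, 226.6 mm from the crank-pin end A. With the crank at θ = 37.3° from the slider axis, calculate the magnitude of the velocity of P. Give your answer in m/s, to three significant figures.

ω = 159.9 rad/s.  Crank-pin speed |V_A| = rω = 11.222 m/s, perpendicular to OA.
Rod angle: sinφ = −(r/L) sinθ ⇒ φ = -7.116°; ω_rod = −rω cosθ/√(L²−r²sin²θ) = -26.198 rad/s.
V_P = V_A + ω_rod × AP, with AP = 0.2266 m along the rod.
Components: V_Px = −rω sinθ − a·ω_rod·sinφ = -7.5359 m/s;  V_Py = rω cosθ + a·ω_rod·cosφ = +3.0363 m/s.
|V_P| = √(V_Px² + V_Py²) = 8.1246 m/s.

8.12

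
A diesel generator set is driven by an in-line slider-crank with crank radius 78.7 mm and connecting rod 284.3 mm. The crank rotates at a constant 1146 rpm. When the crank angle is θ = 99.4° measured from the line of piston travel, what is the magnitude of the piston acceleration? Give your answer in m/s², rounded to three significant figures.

493

ω = 2π·1146/60 = 120 rad/s
x(θ) = r cosθ + √(L² − r² sin²θ); with ω constant, a = ω²·d²x/dθ².
d²x/dθ² = −r cosθ − r²(cos2θ)/√u − r⁴ sin²2θ/(4u^{3/2}),  u = L² − r² sin²θ = 0.074798 m².
Substituting r = 0.0787 m, L = 0.2843 m, θ = 99.4°: d²x/dθ² = +0.034244 m.
a = ω²·d²x/dθ² = (120)²·(+0.034244) = +493.18 m/s²;  |a| = 493.18 m/s².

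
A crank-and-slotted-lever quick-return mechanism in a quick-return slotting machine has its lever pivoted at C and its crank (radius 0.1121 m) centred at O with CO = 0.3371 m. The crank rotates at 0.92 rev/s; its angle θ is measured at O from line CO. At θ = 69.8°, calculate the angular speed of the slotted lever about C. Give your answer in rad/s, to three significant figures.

ω = 5.781 rad/s (from 0.92 rev/s).
Crank pin A relative to C: A = (d + r cosθ, r sinθ); lever angle φ = atan2(r sinθ, d + r cosθ).
Differentiating tanφ: φ̇ = rω(d cosθ + r)/(d² + r² + 2dr cosθ).
d² + r² + 2dr cosθ = |CA|² = 0.1523 m²;  d cosθ + r = +0.2285 m.
|ω_lever| = |0.1121·5.781·+0.2285| / 0.1523 = 0.97221 rad/s.

0.972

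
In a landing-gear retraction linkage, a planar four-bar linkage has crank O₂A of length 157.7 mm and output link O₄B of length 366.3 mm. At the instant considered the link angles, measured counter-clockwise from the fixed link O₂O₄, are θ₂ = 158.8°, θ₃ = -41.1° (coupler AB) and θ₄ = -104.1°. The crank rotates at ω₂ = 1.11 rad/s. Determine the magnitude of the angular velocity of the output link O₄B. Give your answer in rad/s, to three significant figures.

0.183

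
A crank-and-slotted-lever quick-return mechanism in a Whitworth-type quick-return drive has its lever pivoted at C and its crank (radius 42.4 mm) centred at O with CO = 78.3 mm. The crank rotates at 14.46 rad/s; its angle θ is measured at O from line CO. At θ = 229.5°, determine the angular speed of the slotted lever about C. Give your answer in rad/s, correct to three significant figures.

1.43

ω = 14.46 rad/s
Crank pin A relative to C: A = (d + r cosθ, r sinθ); lever angle φ = atan2(r sinθ, d + r cosθ).
Differentiating tanφ: φ̇ = rω(d cosθ + r)/(d² + r² + 2dr cosθ).
d² + r² + 2dr cosθ = |CA|² = 0.00361642 m²;  d cosθ + r = -0.0084518 m.
|ω_lever| = |0.0424·14.46·-0.0084518| / 0.00361642 = 1.4329 rad/s.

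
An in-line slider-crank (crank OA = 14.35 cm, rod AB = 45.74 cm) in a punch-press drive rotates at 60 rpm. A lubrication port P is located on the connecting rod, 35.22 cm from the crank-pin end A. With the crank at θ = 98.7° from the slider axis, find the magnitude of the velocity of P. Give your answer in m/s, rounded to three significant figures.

0.858

ω = 6.283 rad/s.  Crank-pin speed |V_A| = rω = 0.90164 m/s, perpendicular to OA.
Rod angle: sinφ = −(r/L) sinθ ⇒ φ = -18.066°; ω_rod = −rω cosθ/√(L²−r²sin²θ) = +0.31363 rad/s.
V_P = V_A + ω_rod × AP, with AP = 0.3522 m along the rod.
Components: V_Px = −rω sinθ − a·ω_rod·sinφ = -0.85701 m/s;  V_Py = rω cosθ + a·ω_rod·cosφ = -0.031367 m/s.
|V_P| = √(V_Px² + V_Py²) = 0.85758 m/s.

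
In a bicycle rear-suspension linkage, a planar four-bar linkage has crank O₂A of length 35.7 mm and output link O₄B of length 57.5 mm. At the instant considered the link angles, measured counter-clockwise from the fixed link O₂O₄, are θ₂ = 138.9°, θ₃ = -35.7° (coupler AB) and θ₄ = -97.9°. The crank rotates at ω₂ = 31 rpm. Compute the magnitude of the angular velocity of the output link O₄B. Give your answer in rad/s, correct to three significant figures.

0.214

ω₂ = 3.246 rad/s (from 31 rpm).
Differentiating the loop-closure r₂e^{iθ₂}+r₃e^{iθ₃}=r₁+r₄e^{iθ₄} gives r₂ω₂e^{iθ₂}+r₃ω₃e^{iθ₃}=r₄ω₄e^{iθ₄}.
Eliminating the other unknown: ω₄ = r₂ω₂ sin(θ₂−θ₃) / [r₄ sin(θ₄−θ₃)].
Numerator sine = +0.09411; denominator sine = -0.88458.
Result = 0.0357·3.246·(+0.09411) / (0.0575·(-0.88458)) = -0.21443 rad/s; magnitude 0.21443 rad/s.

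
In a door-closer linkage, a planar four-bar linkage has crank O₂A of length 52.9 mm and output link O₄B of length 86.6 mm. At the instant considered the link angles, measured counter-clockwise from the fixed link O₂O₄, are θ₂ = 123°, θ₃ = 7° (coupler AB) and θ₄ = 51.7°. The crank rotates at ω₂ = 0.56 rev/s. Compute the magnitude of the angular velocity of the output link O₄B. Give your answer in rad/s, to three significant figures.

2.75

ω₂ = 3.519 rad/s (from 0.56 rev/s).
Differentiating the loop-closure r₂e^{iθ₂}+r₃e^{iθ₃}=r₁+r₄e^{iθ₄} gives r₂ω₂e^{iθ₂}+r₃ω₃e^{iθ₃}=r₄ω₄e^{iθ₄}.
Eliminating the other unknown: ω₄ = r₂ω₂ sin(θ₂−θ₃) / [r₄ sin(θ₄−θ₃)].
Numerator sine = +0.89879; denominator sine = +0.70339.
Result = 0.0529·3.519·(+0.89879) / (0.0866·(+0.70339)) = +2.7464 rad/s; magnitude 2.7464 rad/s.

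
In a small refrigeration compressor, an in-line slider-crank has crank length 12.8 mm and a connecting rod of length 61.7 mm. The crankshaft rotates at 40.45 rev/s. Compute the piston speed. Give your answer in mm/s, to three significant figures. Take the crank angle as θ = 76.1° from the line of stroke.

3320

ω = 2π·40.5 = 254.2 rad/s
For an in-line slider-crank, x = r cosθ + √(L² − r² sin²θ), so v = −rω sinθ·[1 + r cosθ/√(L² − r² sin²θ)].
With r = 0.0128 m, L = 0.0617 m, θ = 76.1°: √(L² − r² sin²θ) = 0.060436 m.
v = −0.0128·254.2·0.97072·[1 + 0.0128·0.24023/0.060436] = -3.3186 m/s.
|v| = 3.3186 m/s = 3318.6 mm/s.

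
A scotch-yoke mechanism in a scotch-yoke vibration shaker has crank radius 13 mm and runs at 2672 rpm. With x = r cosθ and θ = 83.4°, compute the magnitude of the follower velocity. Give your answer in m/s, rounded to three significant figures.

3.61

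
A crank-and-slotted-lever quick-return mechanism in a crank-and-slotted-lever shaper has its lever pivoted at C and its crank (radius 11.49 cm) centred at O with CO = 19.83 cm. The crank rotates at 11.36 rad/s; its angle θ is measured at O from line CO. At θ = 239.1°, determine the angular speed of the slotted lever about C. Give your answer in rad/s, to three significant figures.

0.586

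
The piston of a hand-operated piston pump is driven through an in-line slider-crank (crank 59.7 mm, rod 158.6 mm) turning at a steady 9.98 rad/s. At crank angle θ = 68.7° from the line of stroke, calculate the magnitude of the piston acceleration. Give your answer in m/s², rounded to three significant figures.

ω = 9.98 rad/s
x(θ) = r cosθ + √(L² − r² sin²θ); with ω constant, a = ω²·d²x/dθ².
d²x/dθ² = −r cosθ − r²(cos2θ)/√u − r⁴ sin²2θ/(4u^{3/2}),  u = L² − r² sin²θ = 0.0220602 m².
Substituting r = 0.0597 m, L = 0.1586 m, θ = 68.7°: d²x/dθ² = -0.0044665 m.
a = ω²·d²x/dθ² = (9.98)²·(-0.0044665) = -0.44487 m/s²;  |a| = 0.44487 m/s².

0.445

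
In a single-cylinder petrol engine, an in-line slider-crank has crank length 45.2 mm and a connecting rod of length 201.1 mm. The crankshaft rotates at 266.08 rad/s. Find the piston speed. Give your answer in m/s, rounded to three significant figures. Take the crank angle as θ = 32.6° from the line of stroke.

ω = 266.1 rad/s
For an in-line slider-crank, x = r cosθ + √(L² − r² sin²θ), so v = −rω sinθ·[1 + r cosθ/√(L² − r² sin²θ)].
With r = 0.0452 m, L = 0.2011 m, θ = 32.6°: √(L² − r² sin²θ) = 0.19962 m.
v = −0.0452·266.1·0.53877·[1 + 0.0452·0.84245/0.19962] = -7.7157 m/s.
|v| = 7.7157 m/s.

7.72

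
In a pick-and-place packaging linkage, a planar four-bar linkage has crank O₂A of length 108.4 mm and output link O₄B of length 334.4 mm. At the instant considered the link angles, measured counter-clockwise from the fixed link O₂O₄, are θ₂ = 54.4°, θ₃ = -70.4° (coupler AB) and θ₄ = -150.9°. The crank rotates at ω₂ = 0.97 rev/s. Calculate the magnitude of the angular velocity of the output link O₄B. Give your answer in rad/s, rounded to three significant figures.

ω₂ = 6.095 rad/s (from 0.97 rev/s).
Differentiating the loop-closure r₂e^{iθ₂}+r₃e^{iθ₃}=r₁+r₄e^{iθ₄} gives r₂ω₂e^{iθ₂}+r₃ω₃e^{iθ₃}=r₄ω₄e^{iθ₄}.
Eliminating the other unknown: ω₄ = r₂ω₂ sin(θ₂−θ₃) / [r₄ sin(θ₄−θ₃)].
Numerator sine = +0.82115; denominator sine = -0.98629.
Result = 0.1084·6.095·(+0.82115) / (0.3344·(-0.98629)) = -1.6449 rad/s; magnitude 1.6449 rad/s.

1.64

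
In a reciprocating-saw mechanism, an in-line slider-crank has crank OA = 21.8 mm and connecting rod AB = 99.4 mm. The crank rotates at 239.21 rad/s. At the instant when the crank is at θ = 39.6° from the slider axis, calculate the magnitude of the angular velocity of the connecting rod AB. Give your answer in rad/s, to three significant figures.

ω = 239.2 rad/s
The rod makes angle φ with the slider axis where L sinφ = r sinθ; differentiating, L cosφ·φ̇ = r ω cosθ.
L cosφ = √(L² − r² sin²θ) = 0.098424 m.
|ω_rod| = r ω |cosθ| / √(L² − r² sin²θ) = 0.0218·239.2·0.77051/0.098424 = 40.824 rad/s.

40.8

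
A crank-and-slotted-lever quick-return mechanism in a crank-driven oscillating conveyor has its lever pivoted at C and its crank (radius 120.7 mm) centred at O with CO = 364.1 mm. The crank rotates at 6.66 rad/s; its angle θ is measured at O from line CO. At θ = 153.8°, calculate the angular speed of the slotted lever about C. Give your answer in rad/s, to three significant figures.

2.43

ω = 6.66 rad/s
Crank pin A relative to C: A = (d + r cosθ, r sinθ); lever angle φ = atan2(r sinθ, d + r cosθ).
Differentiating tanφ: φ̇ = rω(d cosθ + r)/(d² + r² + 2dr cosθ).
d² + r² + 2dr cosθ = |CA|² = 0.0682739 m²;  d cosθ + r = -0.20599 m.
|ω_lever| = |0.1207·6.66·-0.20599| / 0.0682739 = 2.4254 rad/s.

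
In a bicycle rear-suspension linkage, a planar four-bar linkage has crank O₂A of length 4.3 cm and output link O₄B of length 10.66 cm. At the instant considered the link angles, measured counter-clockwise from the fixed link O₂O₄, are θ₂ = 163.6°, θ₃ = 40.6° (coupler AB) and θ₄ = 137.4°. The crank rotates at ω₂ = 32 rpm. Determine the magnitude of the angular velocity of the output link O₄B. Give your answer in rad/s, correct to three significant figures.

ω₂ = 3.351 rad/s (from 32 rpm).
Differentiating the loop-closure r₂e^{iθ₂}+r₃e^{iθ₃}=r₁+r₄e^{iθ₄} gives r₂ω₂e^{iθ₂}+r₃ω₃e^{iθ₃}=r₄ω₄e^{iθ₄}.
Eliminating the other unknown: ω₄ = r₂ω₂ sin(θ₂−θ₃) / [r₄ sin(θ₄−θ₃)].
Numerator sine = +0.83867; denominator sine = +0.99297.
Result = 0.043·3.351·(+0.83867) / (0.1066·(+0.99297)) = +1.1417 rad/s; magnitude 1.1417 rad/s.

1.14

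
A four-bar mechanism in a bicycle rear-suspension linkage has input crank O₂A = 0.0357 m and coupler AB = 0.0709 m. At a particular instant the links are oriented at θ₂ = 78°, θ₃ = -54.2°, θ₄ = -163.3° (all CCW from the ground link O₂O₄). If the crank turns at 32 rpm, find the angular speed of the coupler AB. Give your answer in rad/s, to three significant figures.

ω₂ = 3.351 rad/s (from 32 rpm).
Differentiating the loop-closure r₂e^{iθ₂}+r₃e^{iθ₃}=r₁+r₄e^{iθ₄} gives r₂ω₂e^{iθ₂}+r₃ω₃e^{iθ₃}=r₄ω₄e^{iθ₄}.
Eliminating the other unknown: ω₃ = r₂ω₂ sin(θ₄−θ₂) / [r₃ sin(θ₃−θ₄)].
Numerator sine = +0.87715; denominator sine = +0.94495.
Result = 0.0357·3.351·(+0.87715) / (0.0709·(+0.94495)) = +1.5663 rad/s; magnitude 1.5663 rad/s.

1.57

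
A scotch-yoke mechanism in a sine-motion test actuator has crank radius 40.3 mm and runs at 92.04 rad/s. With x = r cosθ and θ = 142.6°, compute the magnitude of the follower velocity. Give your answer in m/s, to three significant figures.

ω = 92.04 rad/s
x = r cosθ ⇒ ẋ = −rω sinθ.
|v| = rω|sinθ| = 0.0403·92.04·|sin 142.6°| = 2.2529 m/s.

2.25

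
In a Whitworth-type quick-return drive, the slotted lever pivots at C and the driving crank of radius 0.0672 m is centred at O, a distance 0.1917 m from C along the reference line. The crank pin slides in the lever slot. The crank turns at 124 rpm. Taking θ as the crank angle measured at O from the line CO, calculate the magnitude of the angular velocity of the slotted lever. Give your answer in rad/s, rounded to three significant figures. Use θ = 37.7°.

ω = 12.99 rad/s (from 124 rpm).
Crank pin A relative to C: A = (d + r cosθ, r sinθ); lever angle φ = atan2(r sinθ, d + r cosθ).
Differentiating tanφ: φ̇ = rω(d cosθ + r)/(d² + r² + 2dr cosθ).
d² + r² + 2dr cosθ = |CA|² = 0.0616502 m²;  d cosθ + r = +0.21888 m.
|ω_lever| = |0.0672·12.99·+0.21888| / 0.0616502 = 3.098 rad/s.

3.10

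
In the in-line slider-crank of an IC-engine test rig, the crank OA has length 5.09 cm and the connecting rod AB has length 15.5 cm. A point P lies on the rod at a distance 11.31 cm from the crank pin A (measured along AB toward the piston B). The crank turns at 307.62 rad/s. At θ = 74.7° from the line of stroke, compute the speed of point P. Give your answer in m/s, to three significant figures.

16.1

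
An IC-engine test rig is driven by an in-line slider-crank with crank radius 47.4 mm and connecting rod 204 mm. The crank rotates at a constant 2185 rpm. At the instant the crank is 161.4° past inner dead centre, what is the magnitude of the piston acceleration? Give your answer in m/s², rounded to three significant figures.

1890

ω = 2π·2185/60 = 228.8 rad/s
x(θ) = r cosθ + √(L² − r² sin²θ); with ω constant, a = ω²·d²x/dθ².
d²x/dθ² = −r cosθ − r²(cos2θ)/√u − r⁴ sin²2θ/(4u^{3/2}),  u = L² − r² sin²θ = 0.0413874 m².
Substituting r = 0.0474 m, L = 0.204 m, θ = 161.4°: d²x/dθ² = +0.036073 m.
a = ω²·d²x/dθ² = (228.8)²·(+0.036073) = +1888.6 m/s²;  |a| = 1888.6 m/s².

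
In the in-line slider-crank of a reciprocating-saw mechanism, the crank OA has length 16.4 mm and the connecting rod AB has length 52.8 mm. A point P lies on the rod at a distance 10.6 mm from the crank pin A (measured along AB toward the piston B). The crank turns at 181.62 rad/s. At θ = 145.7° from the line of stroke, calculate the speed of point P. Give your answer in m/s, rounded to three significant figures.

ω = 181.6 rad/s.  Crank-pin speed |V_A| = rω = 2.9786 m/s, perpendicular to OA.
Rod angle: sinφ = −(r/L) sinθ ⇒ φ = -10.081°; ω_rod = −rω cosθ/√(L²−r²sin²θ) = +47.333 rad/s.
V_P = V_A + ω_rod × AP, with AP = 0.0106 m along the rod.
Components: V_Px = −rω sinθ − a·ω_rod·sinφ = -1.5907 m/s;  V_Py = rω cosθ + a·ω_rod·cosφ = -1.9666 m/s.
|V_P| = √(V_Px² + V_Py²) = 2.5294 m/s.

2.53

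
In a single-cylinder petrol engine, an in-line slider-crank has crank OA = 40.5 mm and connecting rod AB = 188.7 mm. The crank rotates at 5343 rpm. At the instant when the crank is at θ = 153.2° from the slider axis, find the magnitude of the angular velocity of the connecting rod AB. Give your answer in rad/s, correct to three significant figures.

ω = 559.5 rad/s (converted from 5343 rpm).
The rod makes angle φ with the slider axis where L sinφ = r sinθ; differentiating, L cosφ·φ̇ = r ω cosθ.
L cosφ = √(L² − r² sin²θ) = 0.18781 m.
|ω_rod| = r ω |cosθ| / √(L² − r² sin²θ) = 0.0405·559.5·0.89259/0.18781 = 107.69 rad/s.

108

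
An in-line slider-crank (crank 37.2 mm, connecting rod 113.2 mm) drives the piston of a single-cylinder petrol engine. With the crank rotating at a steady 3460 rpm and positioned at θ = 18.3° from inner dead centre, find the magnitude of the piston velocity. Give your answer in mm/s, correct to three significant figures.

ω = 2π·3460/60 = 362.3 rad/s
For an in-line slider-crank, x = r cosθ + √(L² − r² sin²θ), so v = −rω sinθ·[1 + r cosθ/√(L² − r² sin²θ)].
With r = 0.0372 m, L = 0.1132 m, θ = 18.3°: √(L² − r² sin²θ) = 0.1126 m.
v = −0.0372·362.3·0.31399·[1 + 0.0372·0.94943/0.1126] = -5.5597 m/s.
|v| = 5.5597 m/s = 5559.7 mm/s.

5560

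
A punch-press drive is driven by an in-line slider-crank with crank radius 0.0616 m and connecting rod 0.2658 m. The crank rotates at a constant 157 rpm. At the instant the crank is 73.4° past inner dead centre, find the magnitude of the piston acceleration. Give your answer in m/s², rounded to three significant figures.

1.46

ω = 2π·157/60 = 16.44 rad/s
x(θ) = r cosθ + √(L² − r² sin²θ); with ω constant, a = ω²·d²x/dθ².
d²x/dθ² = −r cosθ − r²(cos2θ)/√u − r⁴ sin²2θ/(4u^{3/2}),  u = L² − r² sin²θ = 0.0671648 m².
Substituting r = 0.0616 m, L = 0.2658 m, θ = 73.4°: d²x/dθ² = -0.0054088 m.
a = ω²·d²x/dθ² = (16.44)²·(-0.0054088) = -1.462 m/s²;  |a| = 1.462 m/s².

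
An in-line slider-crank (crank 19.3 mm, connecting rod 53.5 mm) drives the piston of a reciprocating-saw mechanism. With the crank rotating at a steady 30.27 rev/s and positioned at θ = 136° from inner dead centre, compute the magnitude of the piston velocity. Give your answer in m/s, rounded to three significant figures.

ω = 2π·30.3 = 190.2 rad/s
For an in-line slider-crank, x = r cosθ + √(L² − r² sin²θ), so v = −rω sinθ·[1 + r cosθ/√(L² − r² sin²θ)].
With r = 0.0193 m, L = 0.0535 m, θ = 136°: √(L² − r² sin²θ) = 0.051793 m.
v = −0.0193·190.2·0.69466·[1 + 0.0193·-0.71934/0.051793] = -1.8664 m/s.
|v| = 1.8664 m/s.

1.87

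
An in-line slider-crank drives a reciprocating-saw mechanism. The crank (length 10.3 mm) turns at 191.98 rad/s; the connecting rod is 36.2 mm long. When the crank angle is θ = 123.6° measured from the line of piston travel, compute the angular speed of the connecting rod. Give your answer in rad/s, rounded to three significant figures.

31.1

ω = 192 rad/s
The rod makes angle φ with the slider axis where L sinφ = r sinθ; differentiating, L cosφ·φ̇ = r ω cosθ.
L cosφ = √(L² − r² sin²θ) = 0.035169 m.
|ω_rod| = r ω |cosθ| / √(L² − r² sin²θ) = 0.0103·192·0.55339/0.035169 = 31.115 rad/s.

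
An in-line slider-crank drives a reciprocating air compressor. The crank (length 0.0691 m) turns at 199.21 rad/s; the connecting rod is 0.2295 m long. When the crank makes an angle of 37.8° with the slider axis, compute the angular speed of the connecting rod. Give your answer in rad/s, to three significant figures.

48.2

ω = 199.2 rad/s
The rod makes angle φ with the slider axis where L sinφ = r sinθ; differentiating, L cosφ·φ̇ = r ω cosθ.
L cosφ = √(L² − r² sin²θ) = 0.22556 m.
|ω_rod| = r ω |cosθ| / √(L² − r² sin²θ) = 0.0691·199.2·0.79016/0.22556 = 48.222 rad/s.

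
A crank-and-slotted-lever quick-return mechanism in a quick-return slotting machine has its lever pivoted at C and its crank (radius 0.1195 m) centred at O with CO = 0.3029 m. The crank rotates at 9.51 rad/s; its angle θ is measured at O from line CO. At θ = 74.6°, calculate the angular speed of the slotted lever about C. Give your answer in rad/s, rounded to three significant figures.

ω = 9.51 rad/s
Crank pin A relative to C: A = (d + r cosθ, r sinθ); lever angle φ = atan2(r sinθ, d + r cosθ).
Differentiating tanφ: φ̇ = rω(d cosθ + r)/(d² + r² + 2dr cosθ).
d² + r² + 2dr cosθ = |CA|² = 0.125253 m²;  d cosθ + r = +0.19994 m.
|ω_lever| = |0.1195·9.51·+0.19994| / 0.125253 = 1.8141 rad/s.

1.81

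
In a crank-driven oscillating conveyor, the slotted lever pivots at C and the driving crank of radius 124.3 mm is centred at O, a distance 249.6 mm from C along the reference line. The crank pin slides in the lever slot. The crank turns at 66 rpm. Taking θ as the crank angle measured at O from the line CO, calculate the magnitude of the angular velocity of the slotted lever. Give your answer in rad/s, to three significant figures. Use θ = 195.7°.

ω = 6.912 rad/s (from 66 rpm).
Crank pin A relative to C: A = (d + r cosθ, r sinθ); lever angle φ = atan2(r sinθ, d + r cosθ).
Differentiating tanφ: φ̇ = rω(d cosθ + r)/(d² + r² + 2dr cosθ).
d² + r² + 2dr cosθ = |CA|² = 0.0180151 m²;  d cosθ + r = -0.11599 m.
|ω_lever| = |0.1243·6.912·-0.11599| / 0.0180151 = 5.5312 rad/s.

5.53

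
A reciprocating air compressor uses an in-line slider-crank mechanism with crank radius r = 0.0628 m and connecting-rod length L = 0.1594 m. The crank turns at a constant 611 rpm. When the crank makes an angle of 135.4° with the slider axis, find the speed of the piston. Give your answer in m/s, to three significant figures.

2.00

ω = 2π·611/60 = 63.98 rad/s
For an in-line slider-crank, x = r cosθ + √(L² − r² sin²θ), so v = −rω sinθ·[1 + r cosθ/√(L² − r² sin²θ)].
With r = 0.0628 m, L = 0.1594 m, θ = 135.4°: √(L² − r² sin²θ) = 0.15318 m.
v = −0.0628·63.98·0.70215·[1 + 0.0628·-0.71203/0.15318] = -1.9978 m/s.
|v| = 1.9978 m/s.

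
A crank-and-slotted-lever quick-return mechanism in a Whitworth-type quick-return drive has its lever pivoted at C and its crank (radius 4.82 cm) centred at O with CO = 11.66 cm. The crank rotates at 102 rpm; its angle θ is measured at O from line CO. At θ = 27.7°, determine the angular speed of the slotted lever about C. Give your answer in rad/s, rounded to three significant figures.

3.01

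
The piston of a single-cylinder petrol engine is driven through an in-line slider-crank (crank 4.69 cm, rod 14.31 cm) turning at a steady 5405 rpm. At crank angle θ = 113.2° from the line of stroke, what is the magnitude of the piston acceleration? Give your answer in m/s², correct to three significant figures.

9400

ω = 2π·5405/60 = 566 rad/s
x(θ) = r cosθ + √(L² − r² sin²θ); with ω constant, a = ω²·d²x/dθ².
d²x/dθ² = −r cosθ − r²(cos2θ)/√u − r⁴ sin²2θ/(4u^{3/2}),  u = L² − r² sin²θ = 0.0186194 m².
Substituting r = 0.0469 m, L = 0.1431 m, θ = 113.2°: d²x/dθ² = +0.029343 m.
a = ω²·d²x/dθ² = (566)²·(+0.029343) = +9400.5 m/s²;  |a| = 9400.5 m/s².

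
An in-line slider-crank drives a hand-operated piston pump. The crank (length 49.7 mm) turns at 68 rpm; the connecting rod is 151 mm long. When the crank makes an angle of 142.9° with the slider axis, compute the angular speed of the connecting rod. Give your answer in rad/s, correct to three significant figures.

ω = 7.121 rad/s (converted from 68 rpm).
The rod makes angle φ with the slider axis where L sinφ = r sinθ; differentiating, L cosφ·φ̇ = r ω cosθ.
L cosφ = √(L² − r² sin²θ) = 0.14799 m.
|ω_rod| = r ω |cosθ| / √(L² − r² sin²θ) = 0.0497·7.121·0.79758/0.14799 = 1.9073 rad/s.

1.91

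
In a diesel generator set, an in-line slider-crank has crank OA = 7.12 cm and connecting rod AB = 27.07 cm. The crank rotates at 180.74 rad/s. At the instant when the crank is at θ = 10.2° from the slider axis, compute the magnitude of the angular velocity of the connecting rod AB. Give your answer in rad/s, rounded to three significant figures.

46.8

ω = 180.7 rad/s
The rod makes angle φ with the slider axis where L sinφ = r sinθ; differentiating, L cosφ·φ̇ = r ω cosθ.
L cosφ = √(L² − r² sin²θ) = 0.27041 m.
|ω_rod| = r ω |cosθ| / √(L² − r² sin²θ) = 0.0712·180.7·0.98420/0.27041 = 46.838 rad/s.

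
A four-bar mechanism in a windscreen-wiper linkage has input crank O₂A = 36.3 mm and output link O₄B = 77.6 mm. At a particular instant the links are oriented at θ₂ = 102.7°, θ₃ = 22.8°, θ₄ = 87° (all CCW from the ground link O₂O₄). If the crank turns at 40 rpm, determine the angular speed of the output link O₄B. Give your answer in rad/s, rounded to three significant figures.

2.14

ω₂ = 4.189 rad/s (from 40 rpm).
Differentiating the loop-closure r₂e^{iθ₂}+r₃e^{iθ₃}=r₁+r₄e^{iθ₄} gives r₂ω₂e^{iθ₂}+r₃ω₃e^{iθ₃}=r₄ω₄e^{iθ₄}.
Eliminating the other unknown: ω₄ = r₂ω₂ sin(θ₂−θ₃) / [r₄ sin(θ₄−θ₃)].
Numerator sine = +0.98450; denominator sine = +0.90032.
Result = 0.0363·4.189·(+0.98450) / (0.0776·(+0.90032)) = +2.1427 rad/s; magnitude 2.1427 rad/s.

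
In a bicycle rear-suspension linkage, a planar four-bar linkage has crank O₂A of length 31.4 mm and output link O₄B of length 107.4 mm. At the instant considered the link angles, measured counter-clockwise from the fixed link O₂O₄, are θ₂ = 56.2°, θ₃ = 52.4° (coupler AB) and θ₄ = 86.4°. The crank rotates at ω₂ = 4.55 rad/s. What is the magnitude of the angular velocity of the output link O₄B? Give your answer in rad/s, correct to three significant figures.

0.158

ω₂ = 4.55 rad/s
Differentiating the loop-closure r₂e^{iθ₂}+r₃e^{iθ₃}=r₁+r₄e^{iθ₄} gives r₂ω₂e^{iθ₂}+r₃ω₃e^{iθ₃}=r₄ω₄e^{iθ₄}.
Eliminating the other unknown: ω₄ = r₂ω₂ sin(θ₂−θ₃) / [r₄ sin(θ₄−θ₃)].
Numerator sine = +0.06627; denominator sine = +0.55919.
Result = 0.0314·4.55·(+0.06627) / (0.1074·(+0.55919)) = +0.15766 rad/s; magnitude 0.15766 rad/s.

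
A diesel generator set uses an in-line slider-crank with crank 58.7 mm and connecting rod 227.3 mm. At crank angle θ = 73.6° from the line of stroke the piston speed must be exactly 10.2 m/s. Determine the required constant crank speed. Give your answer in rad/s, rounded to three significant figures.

168

For an in-line slider-crank, |v_piston| = rω|sinθ|·[1 + r cosθ/√(L² − r² sin²θ)].
With r = 0.0587 m, L = 0.2273 m, θ = 73.6°: the bracketed kinematic factor |dx/dθ| = 0.06055 m.
ω = v/|dx/dθ| = 10.2/0.06055 = 168.46 rad/s.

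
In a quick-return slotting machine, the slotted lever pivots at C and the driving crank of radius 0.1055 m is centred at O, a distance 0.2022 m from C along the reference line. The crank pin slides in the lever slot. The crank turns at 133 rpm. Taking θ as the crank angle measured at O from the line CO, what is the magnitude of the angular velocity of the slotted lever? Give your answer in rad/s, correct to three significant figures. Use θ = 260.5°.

ω = 13.93 rad/s (from 133 rpm).
Crank pin A relative to C: A = (d + r cosθ, r sinθ); lever angle φ = atan2(r sinθ, d + r cosθ).
Differentiating tanφ: φ̇ = rω(d cosθ + r)/(d² + r² + 2dr cosθ).
d² + r² + 2dr cosθ = |CA|² = 0.0449735 m²;  d cosθ + r = +0.072127 m.
|ω_lever| = |0.1055·13.93·+0.072127| / 0.0449735 = 2.3565 rad/s.

2.36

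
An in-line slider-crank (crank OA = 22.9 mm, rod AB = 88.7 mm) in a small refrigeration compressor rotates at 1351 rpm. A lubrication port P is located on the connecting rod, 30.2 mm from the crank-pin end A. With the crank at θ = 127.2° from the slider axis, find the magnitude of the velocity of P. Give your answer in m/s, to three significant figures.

2.76

ω = 141.5 rad/s.  Crank-pin speed |V_A| = rω = 3.2398 m/s, perpendicular to OA.
Rod angle: sinφ = −(r/L) sinθ ⇒ φ = -11.867°; ω_rod = −rω cosθ/√(L²−r²sin²θ) = +22.566 rad/s.
V_P = V_A + ω_rod × AP, with AP = 0.0302 m along the rod.
Components: V_Px = −rω sinθ − a·ω_rod·sinφ = -2.4405 m/s;  V_Py = rω cosθ + a·ω_rod·cosφ = -1.2919 m/s.
|V_P| = √(V_Px² + V_Py²) = 2.7613 m/s.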